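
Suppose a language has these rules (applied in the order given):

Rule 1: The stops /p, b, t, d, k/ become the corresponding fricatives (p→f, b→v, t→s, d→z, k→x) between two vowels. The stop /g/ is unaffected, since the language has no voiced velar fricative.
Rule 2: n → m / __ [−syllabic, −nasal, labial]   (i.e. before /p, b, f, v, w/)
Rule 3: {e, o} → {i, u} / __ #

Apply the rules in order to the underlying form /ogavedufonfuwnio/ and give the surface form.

Rule 1 (intervocalic spirantization): /d/ is a stop between vowels /e/ and /u/, so it spirantizes to the fricative [z]. /ogavedufonfuwnio/ → ogavezufonfuwnio.
Rule 2 (nasal place assimilation): /n/ precedes the labial consonant /f/, so it assimilates in place to [m]. /ogavezufonfuwnio/ → ogavezufomfuwnio.
Rule 3 (final vowel raising): /o/ is a mid vowel in word-final position, so it raises to [u]. /ogavezufomfuwnio/ → ogavezufomfuwniu.

ogavezufomfuwniu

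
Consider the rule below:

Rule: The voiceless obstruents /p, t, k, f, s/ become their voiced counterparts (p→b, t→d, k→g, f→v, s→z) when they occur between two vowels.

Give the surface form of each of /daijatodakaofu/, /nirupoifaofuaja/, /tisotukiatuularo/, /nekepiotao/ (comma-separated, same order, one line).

daijadodagaovu, niruboivaovuaja, tizodugiaduularo, negebiodao

/daijatodakaofu/: /t/ is a voiceless obstruent between vowels /a/ and /o/, so it voices to [d]. /k/ is a voiceless obstruent between vowels /a/ and /a/, so it voices to [g]. /f/ is a voiceless obstruent between vowels /o/ and /u/, so it voices to [v]. → [daijadodagaovu].
/nirupoifaofuaja/: /p/ is a voiceless obstruent between vowels /u/ and /o/, so it voices to [b]. /f/ is a voiceless obstruent between vowels /i/ and /a/, so it voices to [v]. /f/ is a voiceless obstruent between vowels /o/ and /u/, so it voices to [v]. → [niruboivaovuaja].
/tisotukiatuularo/: /s/ is a voiceless obstruent between vowels /i/ and /o/, so it voices to [z]. /t/ is a voiceless obstruent between vowels /o/ and /u/, so it voices to [d]. /k/ is a voiceless obstruent between vowels /u/ and /i/, so it voices to [g]. /t/ is a voiceless obstruent between vowels /a/ and /u/, so it voices to [d]. → [tizodugiaduularo].
/nekepiotao/: /k/ is a voiceless obstruent between vowels /e/ and /e/, so it voices to [g]. /p/ is a voiceless obstruent between vowels /e/ and /i/, so it voices to [b]. /t/ is a voiceless obstruent between vowels /o/ and /a/, so it voices to [d]. → [negebiodao].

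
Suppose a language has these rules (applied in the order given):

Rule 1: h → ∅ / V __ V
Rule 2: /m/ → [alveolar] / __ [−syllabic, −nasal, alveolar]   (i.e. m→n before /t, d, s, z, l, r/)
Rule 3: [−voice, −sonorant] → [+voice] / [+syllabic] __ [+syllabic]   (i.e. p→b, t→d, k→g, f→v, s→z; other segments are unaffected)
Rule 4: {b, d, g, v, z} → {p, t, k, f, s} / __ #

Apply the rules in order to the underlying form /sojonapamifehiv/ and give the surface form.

sojonabamiveif

Rule 1 (intervocalic h-deletion): /h/ occurs between vowels /e/ and /i/, so it deletes. /sojonapamifehiv/ → sojonapamifeiv.
Rule 2 (nasal place assimilation): no segment meets the environment; /sojonapamifeiv/ is unchanged.
Rule 3 (intervocalic voicing): /p/ is a voiceless obstruent between vowels /a/ and /a/, so it voices to [b]. /f/ is a voiceless obstruent between vowels /i/ and /e/, so it voices to [v]. /sojonapamifeiv/ → sojonabamiveiv.
Rule 4 (final devoicing): /v/ is a voiced obstruent in word-final position, so it devoices to [f]. /sojonabamiveiv/ → sojonabamiveif.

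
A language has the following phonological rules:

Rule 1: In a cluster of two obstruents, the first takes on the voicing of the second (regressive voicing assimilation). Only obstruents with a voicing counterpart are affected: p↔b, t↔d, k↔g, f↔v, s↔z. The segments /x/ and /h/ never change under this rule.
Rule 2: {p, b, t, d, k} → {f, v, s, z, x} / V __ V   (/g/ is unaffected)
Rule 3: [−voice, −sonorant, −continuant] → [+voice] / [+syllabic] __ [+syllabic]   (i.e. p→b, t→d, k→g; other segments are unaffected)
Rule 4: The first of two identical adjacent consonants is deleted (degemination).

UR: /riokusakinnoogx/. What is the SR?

rioxusaxinookx

Rule 1 (regressive voicing assimilation): /g/ precedes the voiceless obstruent /x/, so it devoices to [k] by assimilation. /riokusakinnoogx/ → riokusakinnookx.
Rule 2 (intervocalic spirantization): /k/ is a stop between vowels /o/ and /u/, so it spirantizes to the fricative [x]. /k/ is a stop between vowels /a/ and /i/, so it spirantizes to the fricative [x]. /riokusakinnookx/ → rioxusaxinnookx.
Rule 3 (intervocalic voicing): no segment meets the environment; /rioxusaxinnookx/ is unchanged.
Rule 4 (degemination): /nn/ is a geminate; the first /n/ deletes. /rioxusaxinnookx/ → rioxusaxinookx.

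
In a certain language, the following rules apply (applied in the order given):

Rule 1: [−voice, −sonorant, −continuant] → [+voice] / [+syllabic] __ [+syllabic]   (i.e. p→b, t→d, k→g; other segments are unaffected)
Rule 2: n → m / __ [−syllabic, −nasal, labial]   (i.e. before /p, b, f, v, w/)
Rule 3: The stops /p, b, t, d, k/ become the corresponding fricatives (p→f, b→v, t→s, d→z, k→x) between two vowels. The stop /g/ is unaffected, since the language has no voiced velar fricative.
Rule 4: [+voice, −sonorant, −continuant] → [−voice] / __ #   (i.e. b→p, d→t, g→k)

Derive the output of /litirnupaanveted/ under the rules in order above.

lizirnuvaamvezet

Rule 1 (intervocalic voicing): /t/ is a voiceless stop between vowels /i/ and /i/, so it voices to [d]. /p/ is a voiceless stop between vowels /u/ and /a/, so it voices to [b]. /t/ is a voiceless stop between vowels /e/ and /e/, so it voices to [d]. /litirnupaanveted/ → lidirnubaanveded.
Rule 2 (nasal place assimilation): /n/ precedes the labial consonant /v/, so it assimilates in place to [m]. /lidirnubaanveded/ → lidirnubaamveded.
Rule 3 (intervocalic spirantization): /d/ is a stop between vowels /i/ and /i/, so it spirantizes to the fricative [z]. /b/ is a stop between vowels /u/ and /a/, so it spirantizes to the fricative [v]. /d/ is a stop between vowels /e/ and /e/, so it spirantizes to the fricative [z]. /lidirnubaamveded/ → lizirnuvaamvezed.
Rule 4 (final devoicing): /d/ is a voiced stop in word-final position, so it devoices to [t]. /lizirnuvaamvezed/ → lizirnuvaamvezet.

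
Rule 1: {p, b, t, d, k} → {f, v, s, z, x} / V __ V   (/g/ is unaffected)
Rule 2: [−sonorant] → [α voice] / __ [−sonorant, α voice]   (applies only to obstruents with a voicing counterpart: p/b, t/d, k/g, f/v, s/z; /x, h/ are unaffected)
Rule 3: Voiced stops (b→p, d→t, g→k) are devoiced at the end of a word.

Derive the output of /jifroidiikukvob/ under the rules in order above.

jifroiziixugvop

Rule 1 (intervocalic spirantization): /d/ is a stop between vowels /i/ and /i/, so it spirantizes to the fricative [z]. /k/ is a stop between vowels /i/ and /u/, so it spirantizes to the fricative [x]. /jifroidiikukvob/ → jifroiziixukvob.
Rule 2 (regressive voicing assimilation): /k/ precedes the voiced obstruent /v/, so it voices to [g] by assimilation. /jifroiziixukvob/ → jifroiziixugvob.
Rule 3 (final devoicing): /b/ is a voiced stop in word-final position, so it devoices to [p]. /jifroiziixugvob/ → jifroiziixugvop.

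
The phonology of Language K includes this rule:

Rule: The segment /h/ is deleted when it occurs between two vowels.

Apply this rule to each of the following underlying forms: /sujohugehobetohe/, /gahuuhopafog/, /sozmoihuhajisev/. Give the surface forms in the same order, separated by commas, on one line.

/sujohugehobetohe/: /h/ occurs between vowels /o/ and /u/, so it deletes. /h/ occurs between vowels /e/ and /o/, so it deletes. /h/ occurs between vowels /o/ and /e/, so it deletes. → [sujougeobetoe].
/gahuuhopafog/: /h/ occurs between vowels /a/ and /u/, so it deletes. /h/ occurs between vowels /u/ and /o/, so it deletes. → [gauuopafog].
/sozmoihuhajisev/: /h/ occurs between vowels /i/ and /u/, so it deletes. /h/ occurs between vowels /u/ and /a/, so it deletes. → [sozmoiuajisev].

sujougeobetoe, gauuopafog, sozmoiuajisev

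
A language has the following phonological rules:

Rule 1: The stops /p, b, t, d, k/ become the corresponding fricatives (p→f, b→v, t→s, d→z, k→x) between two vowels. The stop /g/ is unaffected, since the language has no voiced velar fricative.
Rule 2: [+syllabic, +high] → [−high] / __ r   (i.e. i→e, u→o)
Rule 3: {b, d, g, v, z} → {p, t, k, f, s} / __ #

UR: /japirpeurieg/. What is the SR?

jaferpeoriek

Rule 1 (intervocalic spirantization): /p/ is a stop between vowels /a/ and /i/, so it spirantizes to the fricative [f]. /japirpeurieg/ → jafirpeurieg.
Rule 2 (pre-rhotic lowering): /i/ is a high vowel immediately before /r/, so it lowers to [e]. /u/ is a high vowel immediately before /r/, so it lowers to [o]. /jafirpeurieg/ → jaferpeorieg.
Rule 3 (final devoicing): /g/ is a voiced obstruent in word-final position, so it devoices to [k]. /jaferpeorieg/ → jaferpeoriek.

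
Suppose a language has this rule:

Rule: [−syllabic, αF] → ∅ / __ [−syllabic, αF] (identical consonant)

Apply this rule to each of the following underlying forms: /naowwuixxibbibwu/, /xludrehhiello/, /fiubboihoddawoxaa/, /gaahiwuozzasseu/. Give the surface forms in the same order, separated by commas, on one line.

/naowwuixxibbibwu/: /ww/ is a geminate; the first /w/ deletes. /xx/ is a geminate; the first /x/ deletes. /bb/ is a geminate; the first /b/ deletes. → [naowuixibibwu].
/xludrehhiello/: /hh/ is a geminate; the first /h/ deletes. /ll/ is a geminate; the first /l/ deletes. → [xludrehielo].
/fiubboihoddawoxaa/: /bb/ is a geminate; the first /b/ deletes. /dd/ is a geminate; the first /d/ deletes. → [fiuboihodawoxaa].
/gaahiwuozzasseu/: /zz/ is a geminate; the first /z/ deletes. /ss/ is a geminate; the first /s/ deletes. → [gaahiwuozaseu].

naowuixibibwu, xludrehielo, fiuboihodawoxaa, gaahiwuozaseu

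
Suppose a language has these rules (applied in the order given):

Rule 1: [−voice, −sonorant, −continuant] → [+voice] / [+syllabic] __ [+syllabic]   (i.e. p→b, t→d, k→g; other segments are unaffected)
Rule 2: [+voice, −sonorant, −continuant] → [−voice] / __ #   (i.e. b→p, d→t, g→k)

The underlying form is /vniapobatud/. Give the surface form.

Rule 1 (intervocalic voicing): /p/ is a voiceless stop between vowels /a/ and /o/, so it voices to [b]. /t/ is a voiceless stop between vowels /a/ and /u/, so it voices to [d]. /vniapobatud/ → vniabobadud.
Rule 2 (final devoicing): /d/ is a voiced stop in word-final position, so it devoices to [t]. /vniabobadud/ → vniabobadut.

vniabobadut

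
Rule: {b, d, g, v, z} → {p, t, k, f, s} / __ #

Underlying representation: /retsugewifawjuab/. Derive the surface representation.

/b/ is a voiced obstruent in word-final position, so it devoices to [p].
Surface form: [retsugewifawjuap].

retsugewifawjuap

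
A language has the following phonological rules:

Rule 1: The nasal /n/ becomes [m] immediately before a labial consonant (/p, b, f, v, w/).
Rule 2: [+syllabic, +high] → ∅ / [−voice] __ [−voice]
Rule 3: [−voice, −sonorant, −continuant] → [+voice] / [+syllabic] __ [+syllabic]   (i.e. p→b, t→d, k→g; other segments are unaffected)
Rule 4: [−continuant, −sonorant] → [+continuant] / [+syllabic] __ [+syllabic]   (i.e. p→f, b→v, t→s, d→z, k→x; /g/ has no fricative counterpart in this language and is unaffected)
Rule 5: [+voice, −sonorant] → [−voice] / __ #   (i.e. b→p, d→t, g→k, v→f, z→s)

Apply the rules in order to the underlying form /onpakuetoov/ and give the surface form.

ompaguezoof

Rule 1 (nasal place assimilation): /n/ precedes the labial consonant /p/, so it assimilates in place to [m]. /onpakuetoov/ → ompakuetoov.
Rule 2 (high vowel syncope): no segment meets the environment; /ompakuetoov/ is unchanged.
Rule 3 (intervocalic voicing): /k/ is a voiceless stop between vowels /a/ and /u/, so it voices to [g]. /t/ is a voiceless stop between vowels /e/ and /o/, so it voices to [d]. /ompakuetoov/ → ompaguedoov.
Rule 4 (intervocalic spirantization): /d/ is a stop between vowels /e/ and /o/, so it spirantizes to the fricative [z]. /ompaguedoov/ → ompaguezoov.
Rule 5 (final devoicing): /v/ is a voiced obstruent in word-final position, so it devoices to [f]. /ompaguezoov/ → ompaguezoof.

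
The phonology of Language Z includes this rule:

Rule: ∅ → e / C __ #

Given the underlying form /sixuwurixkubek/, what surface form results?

the form ends in the consonant /k/, so [e] is inserted word-finally.
Surface form: [sixuwurixkubeke].

sixuwurixkubeke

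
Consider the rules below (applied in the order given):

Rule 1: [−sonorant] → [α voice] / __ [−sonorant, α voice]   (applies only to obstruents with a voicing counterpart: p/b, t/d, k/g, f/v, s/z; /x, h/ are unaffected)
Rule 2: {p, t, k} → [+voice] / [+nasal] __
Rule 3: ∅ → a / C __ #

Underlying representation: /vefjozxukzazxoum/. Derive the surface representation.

vefjosxugzasxouma

Rule 1 (regressive voicing assimilation): /z/ precedes the voiceless obstruent /x/, so it devoices to [s] by assimilation. /k/ precedes the voiced obstruent /z/, so it voices to [g] by assimilation. /z/ precedes the voiceless obstruent /x/, so it devoices to [s] by assimilation. /vefjozxukzazxoum/ → vefjosxugzasxoum.
Rule 2 (post-nasal voicing): no segment meets the environment; /vefjosxugzasxoum/ is unchanged.
Rule 3 (final a-epenthesis): the form ends in the consonant /m/, so [a] is inserted word-finally. /vefjosxugzasxoum/ → vefjosxugzasxouma.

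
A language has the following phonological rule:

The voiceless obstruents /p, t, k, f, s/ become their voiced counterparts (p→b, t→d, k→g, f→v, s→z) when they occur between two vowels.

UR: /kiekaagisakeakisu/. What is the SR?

Scanning /kiekaagisakeakisu/: /k/ at position 1 is not in the conditioning environment; /k/ is a voiceless obstruent between vowels /e/ and /a/, so it voices to [g]; /s/ is a voiceless obstruent between vowels /i/ and /a/, so it voices to [z]; /k/ is a voiceless obstruent between vowels /a/ and /e/, so it voices to [g]; /k/ is a voiceless obstruent between vowels /a/ and /i/, so it voices to [g]; /s/ is a voiceless obstruent between vowels /i/ and /u/, so it voices to [z].
Result: [kiegaagizageagizu].

kiegaagizageagizu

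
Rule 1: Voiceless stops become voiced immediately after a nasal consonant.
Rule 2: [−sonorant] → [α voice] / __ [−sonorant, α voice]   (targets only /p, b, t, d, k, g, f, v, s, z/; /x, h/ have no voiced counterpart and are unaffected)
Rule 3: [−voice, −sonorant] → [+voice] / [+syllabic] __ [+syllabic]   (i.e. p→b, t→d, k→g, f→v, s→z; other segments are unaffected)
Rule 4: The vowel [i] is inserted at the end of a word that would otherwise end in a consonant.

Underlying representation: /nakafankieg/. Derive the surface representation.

Rule 1 (post-nasal voicing): /k/ is a voiceless stop immediately after the nasal /n/, so it voices to [g]. /nakafankieg/ → nakafangieg.
Rule 2 (regressive voicing assimilation): no segment meets the environment; /nakafangieg/ is unchanged.
Rule 3 (intervocalic voicing): /k/ is a voiceless obstruent between vowels /a/ and /a/, so it voices to [g]. /f/ is a voiceless obstruent between vowels /a/ and /a/, so it voices to [v]. /nakafangieg/ → nagavangieg.
Rule 4 (final i-epenthesis): the form ends in the consonant /g/, so [i] is inserted word-finally. /nagavangieg/ → nagavangiegi.

nagavangiegi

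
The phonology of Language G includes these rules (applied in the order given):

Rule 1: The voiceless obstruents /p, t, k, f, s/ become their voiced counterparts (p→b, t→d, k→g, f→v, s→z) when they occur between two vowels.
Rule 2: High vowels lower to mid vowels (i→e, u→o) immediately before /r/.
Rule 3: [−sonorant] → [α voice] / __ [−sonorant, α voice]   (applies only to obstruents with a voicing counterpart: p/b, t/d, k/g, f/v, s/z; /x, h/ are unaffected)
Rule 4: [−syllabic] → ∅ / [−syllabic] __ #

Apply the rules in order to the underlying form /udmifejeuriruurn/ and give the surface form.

udmivejeoreruor

Rule 1 (intervocalic voicing): /f/ is a voiceless obstruent between vowels /i/ and /e/, so it voices to [v]. /udmifejeuriruurn/ → udmivejeuriruurn.
Rule 2 (pre-rhotic lowering): /u/ is a high vowel immediately before /r/, so it lowers to [o]. /i/ is a high vowel immediately before /r/, so it lowers to [e]. /u/ is a high vowel immediately before /r/, so it lowers to [o]. /udmivejeuriruurn/ → udmivejeoreruorn.
Rule 3 (regressive voicing assimilation): no segment meets the environment; /udmivejeoreruorn/ is unchanged.
Rule 4 (final cluster simplification): /n/ is the second consonant of a word-final cluster /rn/, so it deletes. /udmivejeoreruorn/ → udmivejeoreruor.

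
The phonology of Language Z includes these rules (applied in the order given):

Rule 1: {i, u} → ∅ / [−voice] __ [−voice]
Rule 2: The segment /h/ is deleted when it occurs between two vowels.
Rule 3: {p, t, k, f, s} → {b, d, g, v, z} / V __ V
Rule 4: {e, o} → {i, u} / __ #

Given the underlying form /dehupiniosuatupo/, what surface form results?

dehpiniozuatpu

Rule 1 (high vowel syncope): /u/ is a high vowel flanked by voiceless consonants /h/ and /p/, so it deletes. /u/ is a high vowel flanked by voiceless consonants /t/ and /p/, so it deletes. /dehupiniosuatupo/ → dehpiniosuatpo.
Rule 2 (intervocalic h-deletion): no segment meets the environment; /dehpiniosuatpo/ is unchanged.
Rule 3 (intervocalic voicing): /s/ is a voiceless obstruent between vowels /o/ and /u/, so it voices to [z]. /dehpiniosuatpo/ → dehpiniozuatpo.
Rule 4 (final vowel raising): /o/ is a mid vowel in word-final position, so it raises to [u]. /dehpiniozuatpo/ → dehpiniozuatpu.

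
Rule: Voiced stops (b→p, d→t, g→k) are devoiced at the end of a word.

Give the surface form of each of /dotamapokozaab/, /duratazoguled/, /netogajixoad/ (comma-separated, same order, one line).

dotamapokozaap, duratazogulet, netogajixoat

/dotamapokozaab/: /b/ is a voiced stop in word-final position, so it devoices to [p]. → [dotamapokozaap].
/duratazoguled/: /d/ is a voiced stop in word-final position, so it devoices to [t]. → [duratazogulet].
/netogajixoad/: /d/ is a voiced stop in word-final position, so it devoices to [t]. → [netogajixoat].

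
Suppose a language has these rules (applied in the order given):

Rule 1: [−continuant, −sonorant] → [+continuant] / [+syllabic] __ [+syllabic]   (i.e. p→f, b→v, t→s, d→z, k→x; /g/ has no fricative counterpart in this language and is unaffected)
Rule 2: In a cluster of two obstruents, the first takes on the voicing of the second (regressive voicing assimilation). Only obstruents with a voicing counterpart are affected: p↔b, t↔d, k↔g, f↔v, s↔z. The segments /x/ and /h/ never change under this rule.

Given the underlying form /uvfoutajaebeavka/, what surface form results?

Rule 1 (intervocalic spirantization): /t/ is a stop between vowels /u/ and /a/, so it spirantizes to the fricative [s]. /b/ is a stop between vowels /e/ and /e/, so it spirantizes to the fricative [v]. /uvfoutajaebeavka/ → uvfousajaeveavka.
Rule 2 (regressive voicing assimilation): /v/ precedes the voiceless obstruent /f/, so it devoices to [f] by assimilation. /v/ precedes the voiceless obstruent /k/, so it devoices to [f] by assimilation. /uvfousajaeveavka/ → uffousajaeveafka.

uffousajaeveafka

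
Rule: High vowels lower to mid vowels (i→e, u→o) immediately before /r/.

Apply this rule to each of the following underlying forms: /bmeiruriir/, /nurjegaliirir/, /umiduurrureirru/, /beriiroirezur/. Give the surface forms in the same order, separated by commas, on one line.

/bmeiruriir/: /i/ is a high vowel immediately before /r/, so it lowers to [e]. /u/ is a high vowel immediately before /r/, so it lowers to [o]. /i/ is a high vowel immediately before /r/, so it lowers to [e]. → [bmeerorier].
/nurjegaliirir/: /u/ is a high vowel immediately before /r/, so it lowers to [o]. /i/ is a high vowel immediately before /r/, so it lowers to [e]. /i/ is a high vowel immediately before /r/, so it lowers to [e]. → [norjegalierer].
/umiduurrureirru/: /u/ is a high vowel immediately before /r/, so it lowers to [o]. /u/ is a high vowel immediately before /r/, so it lowers to [o]. /i/ is a high vowel immediately before /r/, so it lowers to [e]. → [umiduorroreerru].
/beriiroirezur/: /i/ is a high vowel immediately before /r/, so it lowers to [e]. /i/ is a high vowel immediately before /r/, so it lowers to [e]. /u/ is a high vowel immediately before /r/, so it lowers to [o]. → [berieroerezor].

bmeerorier, norjegalierer, umiduorroreerru, berieroerezor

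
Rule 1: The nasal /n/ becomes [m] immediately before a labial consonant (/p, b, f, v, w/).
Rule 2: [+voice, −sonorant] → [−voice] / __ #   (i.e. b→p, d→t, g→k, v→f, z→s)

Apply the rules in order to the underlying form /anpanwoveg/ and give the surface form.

Rule 1 (nasal place assimilation): /n/ precedes the labial consonant /p/, so it assimilates in place to [m]. /n/ precedes the labial consonant /w/, so it assimilates in place to [m]. /anpanwoveg/ → ampamwoveg.
Rule 2 (final devoicing): /g/ is a voiced obstruent in word-final position, so it devoices to [k]. /ampamwoveg/ → ampamwovek.

ampamwovek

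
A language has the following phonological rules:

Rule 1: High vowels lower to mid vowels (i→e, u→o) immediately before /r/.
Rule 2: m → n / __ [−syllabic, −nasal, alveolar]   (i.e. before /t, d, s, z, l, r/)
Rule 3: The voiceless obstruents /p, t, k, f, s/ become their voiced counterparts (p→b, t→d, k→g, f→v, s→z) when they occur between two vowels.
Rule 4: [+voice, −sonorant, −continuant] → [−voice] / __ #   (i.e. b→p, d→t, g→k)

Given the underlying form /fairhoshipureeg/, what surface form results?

faerhoshiboreek

Rule 1 (pre-rhotic lowering): /i/ is a high vowel immediately before /r/, so it lowers to [e]. /u/ is a high vowel immediately before /r/, so it lowers to [o]. /fairhoshipureeg/ → faerhoshiporeeg.
Rule 2 (nasal place assimilation): no segment meets the environment; /faerhoshiporeeg/ is unchanged.
Rule 3 (intervocalic voicing): /p/ is a voiceless obstruent between vowels /i/ and /o/, so it voices to [b]. /faerhoshiporeeg/ → faerhoshiboreeg.
Rule 4 (final devoicing): /g/ is a voiced stop in word-final position, so it devoices to [k]. /faerhoshiboreeg/ → faerhoshiboreek.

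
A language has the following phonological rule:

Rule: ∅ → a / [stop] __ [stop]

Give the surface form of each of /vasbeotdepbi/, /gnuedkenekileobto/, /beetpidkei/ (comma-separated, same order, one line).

vasbeotadepabi, gnuedakenekileobato, beetapidakei

/vasbeotdepbi/: /t/ and /d/ form a stop–stop cluster, so [a] is inserted between them. /p/ and /b/ form a stop–stop cluster, so [a] is inserted between them. → [vasbeotadepabi].
/gnuedkenekileobto/: /d/ and /k/ form a stop–stop cluster, so [a] is inserted between them. /b/ and /t/ form a stop–stop cluster, so [a] is inserted between them. → [gnuedakenekileobato].
/beetpidkei/: /t/ and /p/ form a stop–stop cluster, so [a] is inserted between them. /d/ and /k/ form a stop–stop cluster, so [a] is inserted between them. → [beetapidakei].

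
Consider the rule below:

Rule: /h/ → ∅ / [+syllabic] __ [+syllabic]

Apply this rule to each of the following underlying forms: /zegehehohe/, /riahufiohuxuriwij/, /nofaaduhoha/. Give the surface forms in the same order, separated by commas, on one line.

/zegehehohe/: /h/ occurs between vowels /e/ and /e/, so it deletes. /h/ occurs between vowels /e/ and /o/, so it deletes. /h/ occurs between vowels /o/ and /e/, so it deletes. → [zegeeoe].
/riahufiohuxuriwij/: /h/ occurs between vowels /a/ and /u/, so it deletes. /h/ occurs between vowels /o/ and /u/, so it deletes. → [riaufiouxuriwij].
/nofaaduhoha/: /h/ occurs between vowels /u/ and /o/, so it deletes. /h/ occurs between vowels /o/ and /a/, so it deletes. → [nofaaduoa].

zegeeoe, riaufiouxuriwij, nofaaduoa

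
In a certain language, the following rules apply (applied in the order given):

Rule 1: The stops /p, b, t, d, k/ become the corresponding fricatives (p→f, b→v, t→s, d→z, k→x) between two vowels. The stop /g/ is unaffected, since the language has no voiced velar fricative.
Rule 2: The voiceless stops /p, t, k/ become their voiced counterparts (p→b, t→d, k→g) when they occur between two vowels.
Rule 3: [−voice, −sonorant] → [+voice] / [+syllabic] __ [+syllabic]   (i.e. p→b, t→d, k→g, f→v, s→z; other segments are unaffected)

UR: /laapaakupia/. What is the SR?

Rule 1 (intervocalic spirantization): /p/ is a stop between vowels /a/ and /a/, so it spirantizes to the fricative [f]. /k/ is a stop between vowels /a/ and /u/, so it spirantizes to the fricative [x]. /p/ is a stop between vowels /u/ and /i/, so it spirantizes to the fricative [f]. /laapaakupia/ → laafaaxufia.
Rule 2 (intervocalic voicing): no segment meets the environment; /laafaaxufia/ is unchanged.
Rule 3 (intervocalic voicing): /f/ is a voiceless obstruent between vowels /a/ and /a/, so it voices to [v]. /f/ is a voiceless obstruent between vowels /u/ and /i/, so it voices to [v]. /laafaaxufia/ → laavaaxuvia.

laavaaxuvia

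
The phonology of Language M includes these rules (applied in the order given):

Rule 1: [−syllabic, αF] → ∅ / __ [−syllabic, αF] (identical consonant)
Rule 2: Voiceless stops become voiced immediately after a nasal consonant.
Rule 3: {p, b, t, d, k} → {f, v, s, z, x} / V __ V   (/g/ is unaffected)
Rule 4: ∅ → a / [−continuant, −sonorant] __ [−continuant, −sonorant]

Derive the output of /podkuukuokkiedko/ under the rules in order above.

podakuuxuoxiedako

Rule 1 (degemination): /kk/ is a geminate; the first /k/ deletes. /podkuukuokkiedko/ → podkuukuokiedko.
Rule 2 (post-nasal voicing): no segment meets the environment; /podkuukuokiedko/ is unchanged.
Rule 3 (intervocalic spirantization): /k/ is a stop between vowels /u/ and /u/, so it spirantizes to the fricative [x]. /k/ is a stop between vowels /o/ and /i/, so it spirantizes to the fricative [x]. /podkuukuokiedko/ → podkuuxuoxiedko.
Rule 4 (stop-cluster a-epenthesis): /d/ and /k/ form a stop–stop cluster, so [a] is inserted between them. /d/ and /k/ form a stop–stop cluster, so [a] is inserted between them. /podkuuxuoxiedko/ → podakuuxuoxiedako.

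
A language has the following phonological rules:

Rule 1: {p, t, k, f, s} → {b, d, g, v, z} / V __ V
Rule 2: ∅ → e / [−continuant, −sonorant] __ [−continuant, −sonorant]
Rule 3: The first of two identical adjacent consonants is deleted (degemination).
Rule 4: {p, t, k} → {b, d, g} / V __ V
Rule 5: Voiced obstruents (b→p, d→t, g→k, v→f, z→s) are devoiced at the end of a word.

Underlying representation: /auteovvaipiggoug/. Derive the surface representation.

Rule 1 (intervocalic voicing): /t/ is a voiceless obstruent between vowels /u/ and /e/, so it voices to [d]. /p/ is a voiceless obstruent between vowels /i/ and /i/, so it voices to [b]. /auteovvaipiggoug/ → audeovvaibiggoug.
Rule 2 (stop-cluster e-epenthesis): /g/ and /g/ form a stop–stop cluster, so [e] is inserted between them. /audeovvaibiggoug/ → audeovvaibigegoug.
Rule 3 (degemination): /vv/ is a geminate; the first /v/ deletes. /audeovvaibigegoug/ → audeovaibigegoug.
Rule 4 (intervocalic voicing): no segment meets the environment; /audeovaibigegoug/ is unchanged.
Rule 5 (final devoicing): /g/ is a voiced obstruent in word-final position, so it devoices to [k]. /audeovaibigegoug/ → audeovaibigegouk.

audeovaibigegouk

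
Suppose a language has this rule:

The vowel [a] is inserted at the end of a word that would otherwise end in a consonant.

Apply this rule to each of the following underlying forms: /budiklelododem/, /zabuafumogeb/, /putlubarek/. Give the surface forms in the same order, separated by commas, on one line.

budiklelododema, zabuafumogeba, putlubareka

/budiklelododem/: the form ends in the consonant /m/, so [a] is inserted word-finally. → [budiklelododema].
/zabuafumogeb/: the form ends in the consonant /b/, so [a] is inserted word-finally. → [zabuafumogeba].
/putlubarek/: the form ends in the consonant /k/, so [a] is inserted word-finally. → [putlubareka].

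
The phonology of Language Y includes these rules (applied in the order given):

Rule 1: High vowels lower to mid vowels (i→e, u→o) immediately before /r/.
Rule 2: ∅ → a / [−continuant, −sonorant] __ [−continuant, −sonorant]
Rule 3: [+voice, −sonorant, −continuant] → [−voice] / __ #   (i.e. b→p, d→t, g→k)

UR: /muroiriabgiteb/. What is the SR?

moroeriabagitep

Rule 1 (pre-rhotic lowering): /u/ is a high vowel immediately before /r/, so it lowers to [o]. /i/ is a high vowel immediately before /r/, so it lowers to [e]. /muroiriabgiteb/ → moroeriabgiteb.
Rule 2 (stop-cluster a-epenthesis): /b/ and /g/ form a stop–stop cluster, so [a] is inserted between them. /moroeriabgiteb/ → moroeriabagiteb.
Rule 3 (final devoicing): /b/ is a voiced stop in word-final position, so it devoices to [p]. /moroeriabagiteb/ → moroeriabagitep.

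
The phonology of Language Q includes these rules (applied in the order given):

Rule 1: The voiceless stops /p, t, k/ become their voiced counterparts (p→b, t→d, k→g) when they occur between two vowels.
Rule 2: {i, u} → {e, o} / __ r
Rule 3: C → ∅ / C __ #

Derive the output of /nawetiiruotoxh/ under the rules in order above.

Rule 1 (intervocalic voicing): /t/ is a voiceless stop between vowels /e/ and /i/, so it voices to [d]. /t/ is a voiceless stop between vowels /o/ and /o/, so it voices to [d]. /nawetiiruotoxh/ → nawediiruodoxh.
Rule 2 (pre-rhotic lowering): /i/ is a high vowel immediately before /r/, so it lowers to [e]. /nawediiruodoxh/ → nawedieruodoxh.
Rule 3 (final cluster simplification): /h/ is the second consonant of a word-final cluster /xh/, so it deletes. /nawedieruodoxh/ → nawedieruodox.

nawedieruodox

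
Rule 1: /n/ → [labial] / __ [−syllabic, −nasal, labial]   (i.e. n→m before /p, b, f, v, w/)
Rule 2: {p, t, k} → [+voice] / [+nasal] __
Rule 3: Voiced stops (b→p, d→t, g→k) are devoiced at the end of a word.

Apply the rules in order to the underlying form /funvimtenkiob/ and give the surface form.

Rule 1 (nasal place assimilation): /n/ precedes the labial consonant /v/, so it assimilates in place to [m]. /funvimtenkiob/ → fumvimtenkiob.
Rule 2 (post-nasal voicing): /t/ is a voiceless stop immediately after the nasal /m/, so it voices to [d]. /k/ is a voiceless stop immediately after the nasal /n/, so it voices to [g]. /fumvimtenkiob/ → fumvimdengiob.
Rule 3 (final devoicing): /b/ is a voiced stop in word-final position, so it devoices to [p]. /fumvimdengiob/ → fumvimdengiop.

fumvimdengiop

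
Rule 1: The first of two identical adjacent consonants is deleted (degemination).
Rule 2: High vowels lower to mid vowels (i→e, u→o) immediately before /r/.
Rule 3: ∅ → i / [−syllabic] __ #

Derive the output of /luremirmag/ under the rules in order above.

Rule 1 (degemination): no segment meets the environment; /luremirmag/ is unchanged.
Rule 2 (pre-rhotic lowering): /u/ is a high vowel immediately before /r/, so it lowers to [o]. /i/ is a high vowel immediately before /r/, so it lowers to [e]. /luremirmag/ → loremermag.
Rule 3 (final i-epenthesis): the form ends in the consonant /g/, so [i] is inserted word-finally. /loremermag/ → loremermagi.

loremermagi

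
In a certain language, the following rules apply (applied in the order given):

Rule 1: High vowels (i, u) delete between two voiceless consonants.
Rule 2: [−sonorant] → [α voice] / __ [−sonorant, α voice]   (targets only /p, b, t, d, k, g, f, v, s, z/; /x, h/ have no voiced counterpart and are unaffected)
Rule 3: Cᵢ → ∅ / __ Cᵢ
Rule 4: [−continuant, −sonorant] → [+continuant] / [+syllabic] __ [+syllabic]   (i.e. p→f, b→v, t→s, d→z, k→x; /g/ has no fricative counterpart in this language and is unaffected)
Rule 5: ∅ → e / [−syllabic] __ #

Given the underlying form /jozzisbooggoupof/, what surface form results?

jozizboogoufofe

Rule 1 (high vowel syncope): no segment meets the environment; /jozzisbooggoupof/ is unchanged.
Rule 2 (regressive voicing assimilation): /s/ precedes the voiced obstruent /b/, so it voices to [z] by assimilation. /jozzisbooggoupof/ → jozzizbooggoupof.
Rule 3 (degemination): /zz/ is a geminate; the first /z/ deletes. /gg/ is a geminate; the first /g/ deletes. /jozzizbooggoupof/ → jozizboogoupof.
Rule 4 (intervocalic spirantization): /p/ is a stop between vowels /u/ and /o/, so it spirantizes to the fricative [f]. /jozizboogoupof/ → jozizboogoufof.
Rule 5 (final e-epenthesis): the form ends in the consonant /f/, so [e] is inserted word-finally. /jozizboogoufof/ → jozizboogoufofe.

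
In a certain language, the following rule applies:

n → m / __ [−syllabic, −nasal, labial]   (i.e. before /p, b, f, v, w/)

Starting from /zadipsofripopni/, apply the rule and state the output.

zadipsofripopni

No segment of /zadipsofripopni/ meets the structural description of the rule, so the form surfaces unchanged.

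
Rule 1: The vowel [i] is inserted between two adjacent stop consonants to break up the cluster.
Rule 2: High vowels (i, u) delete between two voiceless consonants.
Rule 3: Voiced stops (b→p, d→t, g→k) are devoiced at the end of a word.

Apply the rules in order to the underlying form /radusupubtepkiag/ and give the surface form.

raduspubitepkiak

Rule 1 (stop-cluster i-epenthesis): /b/ and /t/ form a stop–stop cluster, so [i] is inserted between them. /p/ and /k/ form a stop–stop cluster, so [i] is inserted between them. /radusupubtepkiag/ → radusupubitepikiag.
Rule 2 (high vowel syncope): /u/ is a high vowel flanked by voiceless consonants /s/ and /p/, so it deletes. /i/ is a high vowel flanked by voiceless consonants /p/ and /k/, so it deletes. /radusupubitepikiag/ → raduspubitepkiag.
Rule 3 (final devoicing): /g/ is a voiced stop in word-final position, so it devoices to [k]. /raduspubitepkiag/ → raduspubitepkiak.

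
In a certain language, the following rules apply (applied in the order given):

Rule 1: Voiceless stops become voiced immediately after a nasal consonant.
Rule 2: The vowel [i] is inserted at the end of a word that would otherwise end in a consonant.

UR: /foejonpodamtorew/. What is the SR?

Rule 1 (post-nasal voicing): /p/ is a voiceless stop immediately after the nasal /n/, so it voices to [b]. /t/ is a voiceless stop immediately after the nasal /m/, so it voices to [d]. /foejonpodamtorew/ → foejonbodamdorew.
Rule 2 (final i-epenthesis): the form ends in the consonant /w/, so [i] is inserted word-finally. /foejonbodamdorew/ → foejonbodamdorewi.

foejonbodamdorewi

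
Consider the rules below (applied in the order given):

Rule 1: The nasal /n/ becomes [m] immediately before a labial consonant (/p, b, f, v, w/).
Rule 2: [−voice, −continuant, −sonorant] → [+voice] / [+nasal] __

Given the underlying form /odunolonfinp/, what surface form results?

Rule 1 (nasal place assimilation): /n/ precedes the labial consonant /f/, so it assimilates in place to [m]. /n/ precedes the labial consonant /p/, so it assimilates in place to [m]. /odunolonfinp/ → odunolomfimp.
Rule 2 (post-nasal voicing): /p/ is a voiceless stop immediately after the nasal /m/, so it voices to [b]. /odunolomfimp/ → odunolomfimb.

odunolomfimb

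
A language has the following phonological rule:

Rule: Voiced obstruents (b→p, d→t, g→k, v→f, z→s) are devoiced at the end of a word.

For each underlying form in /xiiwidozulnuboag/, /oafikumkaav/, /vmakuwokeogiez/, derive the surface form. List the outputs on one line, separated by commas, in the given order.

/xiiwidozulnuboag/: /g/ is a voiced obstruent in word-final position, so it devoices to [k]. → [xiiwidozulnuboak].
/oafikumkaav/: /v/ is a voiced obstruent in word-final position, so it devoices to [f]. → [oafikumkaaf].
/vmakuwokeogiez/: /z/ is a voiced obstruent in word-final position, so it devoices to [s]. → [vmakuwokeogies].

xiiwidozulnuboak, oafikumkaaf, vmakuwokeogies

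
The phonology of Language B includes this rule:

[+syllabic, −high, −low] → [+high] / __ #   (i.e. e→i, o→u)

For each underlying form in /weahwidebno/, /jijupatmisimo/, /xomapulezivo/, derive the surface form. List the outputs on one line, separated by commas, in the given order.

weahwidebnu, jijupatmisimu, xomapulezivu

/weahwidebno/: /o/ is a mid vowel in word-final position, so it raises to [u]. → [weahwidebnu].
/jijupatmisimo/: /o/ is a mid vowel in word-final position, so it raises to [u]. → [jijupatmisimu].
/xomapulezivo/: /o/ is a mid vowel in word-final position, so it raises to [u]. → [xomapulezivu].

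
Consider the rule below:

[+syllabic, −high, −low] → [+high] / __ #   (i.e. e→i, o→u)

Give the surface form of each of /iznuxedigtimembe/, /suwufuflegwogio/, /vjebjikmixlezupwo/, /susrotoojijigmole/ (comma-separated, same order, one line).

iznuxedigtimembi, suwufuflegwogiu, vjebjikmixlezupwu, susrotoojijigmoli

/iznuxedigtimembe/: /e/ is a mid vowel in word-final position, so it raises to [i]. → [iznuxedigtimembi].
/suwufuflegwogio/: /o/ is a mid vowel in word-final position, so it raises to [u]. → [suwufuflegwogiu].
/vjebjikmixlezupwo/: /o/ is a mid vowel in word-final position, so it raises to [u]. → [vjebjikmixlezupwu].
/susrotoojijigmole/: /e/ is a mid vowel in word-final position, so it raises to [i]. → [susrotoojijigmoli].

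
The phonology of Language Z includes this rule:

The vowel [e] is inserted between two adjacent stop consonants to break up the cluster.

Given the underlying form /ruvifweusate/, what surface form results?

ruvifweusate

No segment of /ruvifweusate/ meets the structural description of the rule, so the form surfaces unchanged.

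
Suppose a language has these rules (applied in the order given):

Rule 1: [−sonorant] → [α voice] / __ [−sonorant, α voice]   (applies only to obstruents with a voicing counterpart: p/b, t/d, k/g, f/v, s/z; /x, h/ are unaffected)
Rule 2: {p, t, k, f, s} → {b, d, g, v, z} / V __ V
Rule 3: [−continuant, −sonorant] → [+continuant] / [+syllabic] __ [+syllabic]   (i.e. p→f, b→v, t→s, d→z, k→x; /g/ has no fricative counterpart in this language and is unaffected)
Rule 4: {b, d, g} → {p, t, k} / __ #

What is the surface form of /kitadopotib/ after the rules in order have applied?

kizazovozip

Rule 1 (regressive voicing assimilation): no segment meets the environment; /kitadopotib/ is unchanged.
Rule 2 (intervocalic voicing): /t/ is a voiceless obstruent between vowels /i/ and /a/, so it voices to [d]. /p/ is a voiceless obstruent between vowels /o/ and /o/, so it voices to [b]. /t/ is a voiceless obstruent between vowels /o/ and /i/, so it voices to [d]. /kitadopotib/ → kidadobodib.
Rule 3 (intervocalic spirantization): /d/ is a stop between vowels /i/ and /a/, so it spirantizes to the fricative [z]. /d/ is a stop between vowels /a/ and /o/, so it spirantizes to the fricative [z]. /b/ is a stop between vowels /o/ and /o/, so it spirantizes to the fricative [v]. /d/ is a stop between vowels /o/ and /i/, so it spirantizes to the fricative [z]. /kidadobodib/ → kizazovozib.
Rule 4 (final devoicing): /b/ is a voiced stop in word-final position, so it devoices to [p]. /kizazovozib/ → kizazovozip.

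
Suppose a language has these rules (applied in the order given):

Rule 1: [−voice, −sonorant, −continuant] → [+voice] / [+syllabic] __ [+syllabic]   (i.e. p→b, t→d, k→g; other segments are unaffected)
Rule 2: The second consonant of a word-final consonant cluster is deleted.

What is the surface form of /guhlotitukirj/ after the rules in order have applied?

Rule 1 (intervocalic voicing): /t/ is a voiceless stop between vowels /o/ and /i/, so it voices to [d]. /t/ is a voiceless stop between vowels /i/ and /u/, so it voices to [d]. /k/ is a voiceless stop between vowels /u/ and /i/, so it voices to [g]. /guhlotitukirj/ → guhlodidugirj.
Rule 2 (final cluster simplification): /j/ is the second consonant of a word-final cluster /rj/, so it deletes. /guhlodidugirj/ → guhlodidugir.

guhlodidugir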